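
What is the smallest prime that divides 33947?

83

33947 is odd.
Digit sum 26, not divisible by 3.
Ends in 7: not divisible by 5.
7: 33947 = 7·4849 + 4
11: 33947 = 11·3086 + 1
13: 33947 = 13·2611 + 4
17: 33947 = 17·1996 + 15
19: 33947 = 19·1786 + 13
23: 33947 = 23·1475 + 22
29: 33947 = 29·1170 + 17
31: 33947 = 31·1095 + 2
37: 33947 = 37·917 + 18
41: 33947 = 41·827 + 40
43: 33947 = 43·789 + 20
47: 33947 = 47·722 + 13
53: 33947 = 53·640 + 27
59: 33947 = 59·575 + 22
61: 33947 = 61·556 + 31
67: 33947 = 67·506 + 45
71: 33947 = 71·478 + 9
73: 33947 = 73·465 + 2
79: 33947 = 79·429 + 56
83: 33947 = 83·409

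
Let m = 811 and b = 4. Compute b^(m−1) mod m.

1

4^1 ≡ 4 (mod 811)
4^2 ≡ 4^2 = 16 ≡ 16 (mod 811)
4^4 ≡ 16^2 = 256 ≡ 256 (mod 811)
4^8 ≡ 256^2 = 65536 ≡ 656 (mod 811)
4^16 ≡ 656^2 = 430336 ≡ 506 (mod 811)
4^32 ≡ 506^2 = 256036 ≡ 571 (mod 811)
4^64 ≡ 571^2 = 326041 ≡ 19 (mod 811)
4^128 ≡ 19^2 = 361 ≡ 361 (mod 811)
4^256 ≡ 361^2 = 130321 ≡ 561 (mod 811)
4^512 ≡ 561^2 = 314721 ≡ 53 (mod 811)
810 = 512 + 256 + 32 + 8 + 2 in binary powers of 2.
So 4^810 ≡ 53 · 561 · 571 · 656 · 16 ≡ 1 (mod 811).
Since the result is 1, base 4 gives no evidence that 811 is composite.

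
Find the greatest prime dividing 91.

13

91 = 7 · 13
13 is prime.
So 91 = 7 · 13; the largest prime factor is 13.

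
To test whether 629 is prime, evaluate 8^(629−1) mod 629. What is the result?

322

8^1 ≡ 8 (mod 629)
8^2 ≡ 8^2 = 64 ≡ 64 (mod 629)
8^4 ≡ 64^2 = 4096 ≡ 322 (mod 629)
8^8 ≡ 322^2 = 103684 ≡ 528 (mod 629)
8^16 ≡ 528^2 = 278784 ≡ 137 (mod 629)
8^32 ≡ 137^2 = 18769 ≡ 528 (mod 629)
8^64 ≡ 528^2 = 278784 ≡ 137 (mod 629)
8^128 ≡ 137^2 = 18769 ≡ 528 (mod 629)
8^256 ≡ 528^2 = 278784 ≡ 137 (mod 629)
8^512 ≡ 137^2 = 18769 ≡ 528 (mod 629)
628 = 512 + 64 + 32 + 16 + 4 in binary powers of 2.
So 8^628 ≡ 528 · 137 · 528 · 137 · 322 ≡ 322 (mod 629).
Since 322 ≠ 1, base 8 is a Fermat witness: 629 is composite.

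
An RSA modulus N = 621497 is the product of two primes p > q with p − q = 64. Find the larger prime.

Since p = q + 64, we have 621497 = q(q + 64), so q² + 64q − 621497 = 0.
Discriminant: 64² + 4·621497 = 4096 + 2485988 = 2490084; √2490084 = 1578.
q = (−64 + 1578)/2 = 757, and p = q + 64 = 821.
Check: 757 · 821 = 621497.

821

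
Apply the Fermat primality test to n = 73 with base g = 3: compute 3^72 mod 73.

3^1 ≡ 3 (mod 73)
3^2 ≡ 3^2 = 9 ≡ 9 (mod 73)
3^4 ≡ 9^2 = 81 ≡ 8 (mod 73)
3^8 ≡ 8^2 = 64 ≡ 64 (mod 73)
3^16 ≡ 64^2 = 4096 ≡ 8 (mod 73)
3^32 ≡ 8^2 = 64 ≡ 64 (mod 73)
3^64 ≡ 64^2 = 4096 ≡ 8 (mod 73)
72 = 64 + 8 in binary powers of 2.
So 3^72 ≡ 8 · 64 ≡ 1 (mod 73).
Since the result is 1, base 3 gives no evidence that 73 is composite.

1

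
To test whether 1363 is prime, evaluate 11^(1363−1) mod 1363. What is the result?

1193

11^1 ≡ 11 (mod 1363)
11^2 ≡ 11^2 = 121 ≡ 121 (mod 1363)
11^4 ≡ 121^2 = 14641 ≡ 1011 (mod 1363)
11^8 ≡ 1011^2 = 1022121 ≡ 1234 (mod 1363)
11^16 ≡ 1234^2 = 1522756 ≡ 285 (mod 1363)
11^32 ≡ 285^2 = 81225 ≡ 808 (mod 1363)
11^64 ≡ 808^2 = 652864 ≡ 1350 (mod 1363)
11^128 ≡ 1350^2 = 1822500 ≡ 169 (mod 1363)
11^256 ≡ 169^2 = 28561 ≡ 1301 (mod 1363)
11^512 ≡ 1301^2 = 1692601 ≡ 1118 (mod 1363)
11^1024 ≡ 1118^2 = 1249924 ≡ 53 (mod 1363)
1362 = 1024 + 256 + 64 + 16 + 2 in binary powers of 2.
So 11^1362 ≡ 53 · 1301 · 1350 · 285 · 121 ≡ 1193 (mod 1363).
Since 1193 ≠ 1, base 11 is a Fermat witness: 1363 is composite.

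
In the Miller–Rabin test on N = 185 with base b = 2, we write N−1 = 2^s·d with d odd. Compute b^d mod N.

185 − 1 = 184 = 2^3 · 23, so d = 23.
2^1 ≡ 2 (mod 185)
2^2 ≡ 2^2 = 4 ≡ 4 (mod 185)
2^4 ≡ 4^2 = 16 ≡ 16 (mod 185)
2^8 ≡ 16^2 = 256 ≡ 71 (mod 185)
2^16 ≡ 71^2 = 5041 ≡ 46 (mod 185)
23 = 16 + 4 + 2 + 1 in binary powers of 2.
So 2^23 ≡ 46 · 16 · 4 · 2 ≡ 153 (mod 185).
Squaring chain: 153 → 99 → 181; never reaches −1, so base 2 is a Miller–Rabin witness that 185 is composite.

153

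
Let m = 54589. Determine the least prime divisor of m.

54589 is odd.
Digit sum 31, not divisible by 3.
Ends in 9: not divisible by 5.
7: 54589 = 7·7798 + 3
11: 54589 = 11·4962 + 7
13: 54589 = 13·4199 + 2
17: 54589 = 17·3211 + 2
19: 54589 = 19·2873 + 2
23: 54589 = 23·2373 + 10
29: 54589 = 29·1882 + 11
31: 54589 = 31·1760 + 29
37: 54589 = 37·1475 + 14
41: 54589 = 41·1331 + 18
43: 54589 = 43·1269 + 22
47: 54589 = 47·1161 + 22
53: 54589 = 53·1029 + 52
59: 54589 = 59·925 + 14
61: 54589 = 61·894 + 55
67: 54589 = 67·814 + 51
71: 54589 = 71·768 + 61
73: 54589 = 73·747 + 58
79: 54589 = 79·691

79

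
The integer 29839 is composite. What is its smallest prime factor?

29839 is odd.
Digit sum 31, not divisible by 3.
Ends in 9: not divisible by 5.
7: 29839 = 7·4262 + 5
11: 29839 = 11·2712 + 7
13: 29839 = 13·2295 + 4
17: 29839 = 17·1755 + 4
19: 29839 = 19·1570 + 9
23: 29839 = 23·1297 + 8
29: 29839 = 29·1028 + 27
31: 29839 = 31·962 + 17
37: 29839 = 37·806 + 17
41: 29839 = 41·727 + 32
43: 29839 = 43·693 + 40
47: 29839 = 47·634 + 41
53: 29839 = 53·563

53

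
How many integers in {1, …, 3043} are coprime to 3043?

Factor: 3043 = 17 · 179.
φ(3043) = (17−1) · (179−1) = 16 · 178 = 2848.

2848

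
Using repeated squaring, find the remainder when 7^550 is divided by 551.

197

7^1 ≡ 7 (mod 551)
7^2 ≡ 7^2 = 49 ≡ 49 (mod 551)
7^4 ≡ 49^2 = 2401 ≡ 197 (mod 551)
7^8 ≡ 197^2 = 38809 ≡ 239 (mod 551)
7^16 ≡ 239^2 = 57121 ≡ 368 (mod 551)
7^32 ≡ 368^2 = 135424 ≡ 429 (mod 551)
7^64 ≡ 429^2 = 184041 ≡ 7 (mod 551)
7^128 ≡ 7^2 = 49 ≡ 49 (mod 551)
7^256 ≡ 49^2 = 2401 ≡ 197 (mod 551)
7^512 ≡ 197^2 = 38809 ≡ 239 (mod 551)
550 = 512 + 32 + 4 + 2 in binary powers of 2.
So 7^550 ≡ 239 · 429 · 197 · 49 ≡ 197 (mod 551).
Since 197 ≠ 1, base 7 is a Fermat witness: 551 is composite.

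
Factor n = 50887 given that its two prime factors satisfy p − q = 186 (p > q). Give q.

Since p = q + 186, we have 50887 = q(q + 186), so q² + 186q − 50887 = 0.
Discriminant: 186² + 4·50887 = 34596 + 203548 = 238144; √238144 = 488.
q = (−186 + 488)/2 = 151, and p = q + 186 = 337.
Check: 151 · 337 = 50887.

151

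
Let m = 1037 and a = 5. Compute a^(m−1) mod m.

5^1 ≡ 5 (mod 1037)
5^2 ≡ 5^2 = 25 ≡ 25 (mod 1037)
5^4 ≡ 25^2 = 625 ≡ 625 (mod 1037)
5^8 ≡ 625^2 = 390625 ≡ 713 (mod 1037)
5^16 ≡ 713^2 = 508369 ≡ 239 (mod 1037)
5^32 ≡ 239^2 = 57121 ≡ 86 (mod 1037)
5^64 ≡ 86^2 = 7396 ≡ 137 (mod 1037)
5^128 ≡ 137^2 = 18769 ≡ 103 (mod 1037)
5^256 ≡ 103^2 = 10609 ≡ 239 (mod 1037)
5^512 ≡ 239^2 = 57121 ≡ 86 (mod 1037)
5^1024 ≡ 86^2 = 7396 ≡ 137 (mod 1037)
1036 = 1024 + 8 + 4 in binary powers of 2.
So 5^1036 ≡ 137 · 713 · 625 ≡ 361 (mod 1037).
Since 361 ≠ 1, base 5 is a Fermat witness: 1037 is composite.

361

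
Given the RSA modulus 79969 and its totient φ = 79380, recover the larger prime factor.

379

φ(n) = (p−1)(q−1) = n − (p+q) + 1, so p + q = 79969 − 79380 + 1 = 590.
p and q are the roots of t² − 590t + 79969 = 0.
Discriminant: 590² − 4·79969 = 348100 − 319876 = 28224; √28224 = 168.
q = (590 − 168)/2 = 211, p = (590 + 168)/2 = 379.
Check: 211 · 379 = 79969.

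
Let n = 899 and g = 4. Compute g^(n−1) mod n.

219

4^1 ≡ 4 (mod 899)
4^2 ≡ 4^2 = 16 ≡ 16 (mod 899)
4^4 ≡ 16^2 = 256 ≡ 256 (mod 899)
4^8 ≡ 256^2 = 65536 ≡ 808 (mod 899)
4^16 ≡ 808^2 = 652864 ≡ 190 (mod 899)
4^32 ≡ 190^2 = 36100 ≡ 140 (mod 899)
4^64 ≡ 140^2 = 19600 ≡ 721 (mod 899)
4^128 ≡ 721^2 = 519841 ≡ 219 (mod 899)
4^256 ≡ 219^2 = 47961 ≡ 314 (mod 899)
4^512 ≡ 314^2 = 98596 ≡ 605 (mod 899)
898 = 512 + 256 + 128 + 2 in binary powers of 2.
So 4^898 ≡ 605 · 314 · 219 · 16 ≡ 219 (mod 899).
Since 219 ≠ 1, base 4 is a Fermat witness: 899 is composite.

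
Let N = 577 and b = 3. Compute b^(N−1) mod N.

1

3^1 ≡ 3 (mod 577)
3^2 ≡ 3^2 = 9 ≡ 9 (mod 577)
3^4 ≡ 9^2 = 81 ≡ 81 (mod 577)
3^8 ≡ 81^2 = 6561 ≡ 214 (mod 577)
3^16 ≡ 214^2 = 45796 ≡ 213 (mod 577)
3^32 ≡ 213^2 = 45369 ≡ 363 (mod 577)
3^64 ≡ 363^2 = 131769 ≡ 213 (mod 577)
3^128 ≡ 213^2 = 45369 ≡ 363 (mod 577)
3^256 ≡ 363^2 = 131769 ≡ 213 (mod 577)
3^512 ≡ 213^2 = 45369 ≡ 363 (mod 577)
576 = 512 + 64 in binary powers of 2.
So 3^576 ≡ 363 · 213 ≡ 1 (mod 577).
Since the result is 1, base 3 gives no evidence that 577 is composite.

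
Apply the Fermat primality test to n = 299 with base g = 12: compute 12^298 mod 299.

12^1 ≡ 12 (mod 299)
12^2 ≡ 12^2 = 144 ≡ 144 (mod 299)
12^4 ≡ 144^2 = 20736 ≡ 105 (mod 299)
12^8 ≡ 105^2 = 11025 ≡ 261 (mod 299)
12^16 ≡ 261^2 = 68121 ≡ 248 (mod 299)
12^32 ≡ 248^2 = 61504 ≡ 209 (mod 299)
12^64 ≡ 209^2 = 43681 ≡ 27 (mod 299)
12^128 ≡ 27^2 = 729 ≡ 131 (mod 299)
12^256 ≡ 131^2 = 17161 ≡ 118 (mod 299)
298 = 256 + 32 + 8 + 2 in binary powers of 2.
So 12^298 ≡ 118 · 209 · 261 · 144 ≡ 196 (mod 299).
Since 196 ≠ 1, base 12 is a Fermat witness: 299 is composite.

196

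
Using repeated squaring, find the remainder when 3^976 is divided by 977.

3^1 ≡ 3 (mod 977)
3^2 ≡ 3^2 = 9 ≡ 9 (mod 977)
3^4 ≡ 9^2 = 81 ≡ 81 (mod 977)
3^8 ≡ 81^2 = 6561 ≡ 699 (mod 977)
3^16 ≡ 699^2 = 488601 ≡ 101 (mod 977)
3^32 ≡ 101^2 = 10201 ≡ 431 (mod 977)
3^64 ≡ 431^2 = 185761 ≡ 131 (mod 977)
3^128 ≡ 131^2 = 17161 ≡ 552 (mod 977)
3^256 ≡ 552^2 = 304704 ≡ 857 (mod 977)
3^512 ≡ 857^2 = 734449 ≡ 722 (mod 977)
976 = 512 + 256 + 128 + 64 + 16 in binary powers of 2.
So 3^976 ≡ 722 · 857 · 552 · 131 · 101 ≡ 1 (mod 977).
Since the result is 1, base 3 gives no evidence that 977 is composite.

1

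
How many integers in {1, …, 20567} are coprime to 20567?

Factor: 20567 = 131 · 157.
φ(20567) = (131−1) · (157−1) = 130 · 156 = 20280.

20280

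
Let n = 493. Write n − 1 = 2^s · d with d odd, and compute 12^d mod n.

493 − 1 = 492 = 2^2 · 123, so d = 123.
12^1 ≡ 12 (mod 493)
12^2 ≡ 12^2 = 144 ≡ 144 (mod 493)
12^4 ≡ 144^2 = 20736 ≡ 30 (mod 493)
12^8 ≡ 30^2 = 900 ≡ 407 (mod 493)
12^16 ≡ 407^2 = 165649 ≡ 1 (mod 493)
12^32 ≡ 1^2 = 1 ≡ 1 (mod 493)
12^64 ≡ 1^2 = 1 ≡ 1 (mod 493)
123 = 64 + 32 + 16 + 8 + 2 + 1 in binary powers of 2.
So 12^123 ≡ 1 · 1 · 1 · 407 · 144 · 12 ≡ 278 (mod 493).
Squaring chain: 278 → 376; never reaches −1, so base 12 is a Miller–Rabin witness that 493 is composite.

278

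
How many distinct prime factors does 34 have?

34 = 2 · 17
34 = 2 · 17, which has 2 distinct prime factors.

2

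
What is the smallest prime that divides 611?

611 is odd.
Digit sum 8, not divisible by 3.
Ends in 1: not divisible by 5.
7: 611 = 7·87 + 2
11: 611 = 11·55 + 6
13: 611 = 13·47

13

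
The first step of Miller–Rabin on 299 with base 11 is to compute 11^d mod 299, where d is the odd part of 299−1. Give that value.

267

299 − 1 = 298 = 2^1 · 149, so d = 149.
11^1 ≡ 11 (mod 299)
11^2 ≡ 11^2 = 121 ≡ 121 (mod 299)
11^4 ≡ 121^2 = 14641 ≡ 289 (mod 299)
11^8 ≡ 289^2 = 83521 ≡ 100 (mod 299)
11^16 ≡ 100^2 = 10000 ≡ 133 (mod 299)
11^32 ≡ 133^2 = 17689 ≡ 48 (mod 299)
11^64 ≡ 48^2 = 2304 ≡ 211 (mod 299)
11^128 ≡ 211^2 = 44521 ≡ 269 (mod 299)
149 = 128 + 16 + 4 + 1 in binary powers of 2.
So 11^149 ≡ 269 · 133 · 289 · 11 ≡ 267 (mod 299).
Squaring chain: 267; never reaches −1, so base 11 is a Miller–Rabin witness that 299 is composite.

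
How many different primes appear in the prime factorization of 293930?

293930 = 2 · 146965
146965 = 5 · 29393
29393 = 7 · 4199
4199 = 13 · 323
323 = 17 · 19
293930 = 2 · 5 · 7 · 13 · 17 · 19, which has 6 distinct prime factors.

6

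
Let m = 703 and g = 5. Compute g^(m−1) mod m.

628

5^1 ≡ 5 (mod 703)
5^2 ≡ 5^2 = 25 ≡ 25 (mod 703)
5^4 ≡ 25^2 = 625 ≡ 625 (mod 703)
5^8 ≡ 625^2 = 390625 ≡ 460 (mod 703)
5^16 ≡ 460^2 = 211600 ≡ 700 (mod 703)
5^32 ≡ 700^2 = 490000 ≡ 9 (mod 703)
5^64 ≡ 9^2 = 81 ≡ 81 (mod 703)
5^128 ≡ 81^2 = 6561 ≡ 234 (mod 703)
5^256 ≡ 234^2 = 54756 ≡ 625 (mod 703)
5^512 ≡ 625^2 = 390625 ≡ 460 (mod 703)
702 = 512 + 128 + 32 + 16 + 8 + 4 + 2 in binary powers of 2.
So 5^702 ≡ 460 · 234 · 9 · 700 · 460 · 625 · 25 ≡ 628 (mod 703).
Since 628 ≠ 1, base 5 is a Fermat witness: 703 is composite.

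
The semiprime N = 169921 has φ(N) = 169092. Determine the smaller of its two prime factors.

367

φ(n) = (p−1)(q−1) = n − (p+q) + 1, so p + q = 169921 − 169092 + 1 = 830.
p and q are the roots of t² − 830t + 169921 = 0.
Discriminant: 830² − 4·169921 = 688900 − 679684 = 9216; √9216 = 96.
q = (830 − 96)/2 = 367, p = (830 + 96)/2 = 463.
Check: 367 · 463 = 169921.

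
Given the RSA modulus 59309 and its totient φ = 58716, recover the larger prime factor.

φ(n) = (p−1)(q−1) = n − (p+q) + 1, so p + q = 59309 − 58716 + 1 = 594.
p and q are the roots of t² − 594t + 59309 = 0.
Discriminant: 594² − 4·59309 = 352836 − 237236 = 115600; √115600 = 340.
q = (594 − 340)/2 = 127, p = (594 + 340)/2 = 467.
Check: 127 · 467 = 59309.

467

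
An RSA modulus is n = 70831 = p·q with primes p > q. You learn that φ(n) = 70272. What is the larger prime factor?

367

φ(n) = (p−1)(q−1) = n − (p+q) + 1, so p + q = 70831 − 70272 + 1 = 560.
p and q are the roots of t² − 560t + 70831 = 0.
Discriminant: 560² − 4·70831 = 313600 − 283324 = 30276; √30276 = 174.
q = (560 − 174)/2 = 193, p = (560 + 174)/2 = 367.
Check: 193 · 367 = 70831.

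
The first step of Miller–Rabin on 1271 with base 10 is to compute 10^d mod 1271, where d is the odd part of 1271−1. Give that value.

1271 − 1 = 1270 = 2^1 · 635, so d = 635.
10^1 ≡ 10 (mod 1271)
10^2 ≡ 10^2 = 100 ≡ 100 (mod 1271)
10^4 ≡ 100^2 = 10000 ≡ 1103 (mod 1271)
10^8 ≡ 1103^2 = 1216609 ≡ 262 (mod 1271)
10^16 ≡ 262^2 = 68644 ≡ 10 (mod 1271)
10^32 ≡ 10^2 = 100 ≡ 100 (mod 1271)
10^64 ≡ 100^2 = 10000 ≡ 1103 (mod 1271)
10^128 ≡ 1103^2 = 1216609 ≡ 262 (mod 1271)
10^256 ≡ 262^2 = 68644 ≡ 10 (mod 1271)
10^512 ≡ 10^2 = 100 ≡ 100 (mod 1271)
635 = 512 + 64 + 32 + 16 + 8 + 2 + 1 in binary powers of 2.
So 10^635 ≡ 100 · 1103 · 100 · 10 · 262 · 100 · 10 ≡ 862 (mod 1271).
Squaring chain: 862; never reaches −1, so base 10 is a Miller–Rabin witness that 1271 is composite.

862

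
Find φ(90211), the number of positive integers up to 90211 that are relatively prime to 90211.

Factor: 90211 = 11 · 59 · 139.
φ(90211) = (11−1) · (59−1) · (139−1) = 10 · 58 · 138 = 80040.

80040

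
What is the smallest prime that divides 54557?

54557 is odd.
Digit sum 26, not divisible by 3.
Ends in 7: not divisible by 5.
7: 54557 = 7·7793 + 6
11: 54557 = 11·4959 + 8
13: 54557 = 13·4196 + 9
17: 54557 = 17·3209 + 4
19: 54557 = 19·2871 + 8
23: 54557 = 23·2372 + 1
29: 54557 = 29·1881 + 8
31: 54557 = 31·1759 + 28
37: 54557 = 37·1474 + 19
41: 54557 = 41·1330 + 27
43: 54557 = 43·1268 + 33
47: 54557 = 47·1160 + 37
53: 54557 = 53·1029 + 20
59: 54557 = 59·924 + 41
61: 54557 = 61·894 + 23
67: 54557 = 67·814 + 19
71: 54557 = 71·768 + 29
73: 54557 = 73·747 + 26
79: 54557 = 79·690 + 47
83: 54557 = 83·657 + 26
89: 54557 = 89·613

89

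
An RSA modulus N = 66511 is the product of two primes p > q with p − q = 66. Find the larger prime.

293

Since p = q + 66, we have 66511 = q(q + 66), so q² + 66q − 66511 = 0.
Discriminant: 66² + 4·66511 = 4356 + 266044 = 270400; √270400 = 520.
q = (−66 + 520)/2 = 227, and p = q + 66 = 293.
Check: 227 · 293 = 66511.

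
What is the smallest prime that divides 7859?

7859 is odd.
Digit sum 29, not divisible by 3.
Ends in 9: not divisible by 5.
7: 7859 = 7·1122 + 5
11: 7859 = 11·714 + 5
13: 7859 = 13·604 + 7
17: 7859 = 17·462 + 5
19: 7859 = 19·413 + 12
23: 7859 = 23·341 + 16
29: 7859 = 29·271

29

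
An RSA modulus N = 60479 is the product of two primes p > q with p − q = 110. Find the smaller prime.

197

Since p = q + 110, we have 60479 = q(q + 110), so q² + 110q − 60479 = 0.
Discriminant: 110² + 4·60479 = 12100 + 241916 = 254016; √254016 = 504.
q = (−110 + 504)/2 = 197, and p = q + 110 = 307.
Check: 197 · 307 = 60479.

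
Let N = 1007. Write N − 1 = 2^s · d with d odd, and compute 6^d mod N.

700

1007 − 1 = 1006 = 2^1 · 503, so d = 503.
6^1 ≡ 6 (mod 1007)
6^2 ≡ 6^2 = 36 ≡ 36 (mod 1007)
6^4 ≡ 36^2 = 1296 ≡ 289 (mod 1007)
6^8 ≡ 289^2 = 83521 ≡ 947 (mod 1007)
6^16 ≡ 947^2 = 896809 ≡ 579 (mod 1007)
6^32 ≡ 579^2 = 335241 ≡ 917 (mod 1007)
6^64 ≡ 917^2 = 840889 ≡ 44 (mod 1007)
6^128 ≡ 44^2 = 1936 ≡ 929 (mod 1007)
6^256 ≡ 929^2 = 863041 ≡ 42 (mod 1007)
503 = 256 + 128 + 64 + 32 + 16 + 4 + 2 + 1 in binary powers of 2.
So 6^503 ≡ 42 · 929 · 44 · 917 · 579 · 289 · 36 · 6 ≡ 700 (mod 1007).
Squaring chain: 700; never reaches −1, so base 6 is a Miller–Rabin witness that 1007 is composite.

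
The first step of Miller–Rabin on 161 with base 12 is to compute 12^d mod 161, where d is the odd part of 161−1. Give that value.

87

161 − 1 = 160 = 2^5 · 5, so d = 5.
12^1 ≡ 12 (mod 161)
12^2 ≡ 12^2 = 144 ≡ 144 (mod 161)
12^4 ≡ 144^2 = 20736 ≡ 128 (mod 161)
5 = 4 + 1 in binary powers of 2.
So 12^5 ≡ 128 · 12 ≡ 87 (mod 161).
Squaring chain: 87 → 2 → 4 → 16 → 95; never reaches −1, so base 12 is a Miller–Rabin witness that 161 is composite.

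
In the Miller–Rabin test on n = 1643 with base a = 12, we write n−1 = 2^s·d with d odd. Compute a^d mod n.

610

1643 − 1 = 1642 = 2^1 · 821, so d = 821.
12^1 ≡ 12 (mod 1643)
12^2 ≡ 12^2 = 144 ≡ 144 (mod 1643)
12^4 ≡ 144^2 = 20736 ≡ 1020 (mod 1643)
12^8 ≡ 1020^2 = 1040400 ≡ 381 (mod 1643)
12^16 ≡ 381^2 = 145161 ≡ 577 (mod 1643)
12^32 ≡ 577^2 = 332929 ≡ 1043 (mod 1643)
12^64 ≡ 1043^2 = 1087849 ≡ 183 (mod 1643)
12^128 ≡ 183^2 = 33489 ≡ 629 (mod 1643)
12^256 ≡ 629^2 = 395641 ≡ 1321 (mod 1643)
12^512 ≡ 1321^2 = 1745041 ≡ 175 (mod 1643)
821 = 512 + 256 + 32 + 16 + 4 + 1 in binary powers of 2.
So 12^821 ≡ 175 · 1321 · 1043 · 577 · 1020 · 12 ≡ 610 (mod 1643).
Squaring chain: 610; never reaches −1, so base 12 is a Miller–Rabin witness that 1643 is composite.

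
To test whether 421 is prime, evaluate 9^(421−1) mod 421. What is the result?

1

9^1 ≡ 9 (mod 421)
9^2 ≡ 9^2 = 81 ≡ 81 (mod 421)
9^4 ≡ 81^2 = 6561 ≡ 246 (mod 421)
9^8 ≡ 246^2 = 60516 ≡ 313 (mod 421)
9^16 ≡ 313^2 = 97969 ≡ 297 (mod 421)
9^32 ≡ 297^2 = 88209 ≡ 220 (mod 421)
9^64 ≡ 220^2 = 48400 ≡ 406 (mod 421)
9^128 ≡ 406^2 = 164836 ≡ 225 (mod 421)
9^256 ≡ 225^2 = 50625 ≡ 105 (mod 421)
420 = 256 + 128 + 32 + 4 in binary powers of 2.
So 9^420 ≡ 105 · 225 · 220 · 246 ≡ 1 (mod 421).
Since the result is 1, base 9 gives no evidence that 421 is composite.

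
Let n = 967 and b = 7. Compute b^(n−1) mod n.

1

7^1 ≡ 7 (mod 967)
7^2 ≡ 7^2 = 49 ≡ 49 (mod 967)
7^4 ≡ 49^2 = 2401 ≡ 467 (mod 967)
7^8 ≡ 467^2 = 218089 ≡ 514 (mod 967)
7^16 ≡ 514^2 = 264196 ≡ 205 (mod 967)
7^32 ≡ 205^2 = 42025 ≡ 444 (mod 967)
7^64 ≡ 444^2 = 197136 ≡ 835 (mod 967)
7^128 ≡ 835^2 = 697225 ≡ 18 (mod 967)
7^256 ≡ 18^2 = 324 ≡ 324 (mod 967)
7^512 ≡ 324^2 = 104976 ≡ 540 (mod 967)
966 = 512 + 256 + 128 + 64 + 4 + 2 in binary powers of 2.
So 7^966 ≡ 540 · 324 · 18 · 835 · 467 · 49 ≡ 1 (mod 967).
Since the result is 1, base 7 gives no evidence that 967 is composite.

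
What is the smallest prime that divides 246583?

23

246583 is odd.
Digit sum 28, not divisible by 3.
Ends in 3: not divisible by 5.
7: 246583 = 7·35226 + 1
11: 246583 = 11·22416 + 7
13: 246583 = 13·18967 + 12
17: 246583 = 17·14504 + 15
19: 246583 = 19·12978 + 1
23: 246583 = 23·10721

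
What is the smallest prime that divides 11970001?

11970001 is odd.
Digit sum 19, not divisible by 3.
Ends in 1: not divisible by 5.
7: 11970001 = 7·1710000 + 1
11: 11970001 = 11·1088181 + 10
13: 11970001 = 13·920769 + 4
17: 11970001 = 17·704117 + 12
19: 11970001 = 19·630000 + 1
23: 11970001 = 23·520434 + 19
29: 11970001 = 29·412758 + 19
31: 11970001 = 31·386129 + 2
37: 11970001 = 37·323513 + 20
41: 11970001 = 41·291951 + 10
43: 11970001 = 43·278372 + 5
47: 11970001 = 47·254680 + 41
53: 11970001 = 53·225849 + 4
59: 11970001 = 59·202881 + 22
61: 11970001 = 61·196229 + 32
67: 11970001 = 67·178656 + 49
71: 11970001 = 71·168591 + 40
73: 11970001 = 73·163972 + 45
79: 11970001 = 79·151519

79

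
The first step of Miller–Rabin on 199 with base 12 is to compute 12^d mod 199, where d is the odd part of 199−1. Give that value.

199 − 1 = 198 = 2^1 · 99, so d = 99.
12^1 ≡ 12 (mod 199)
12^2 ≡ 12^2 = 144 ≡ 144 (mod 199)
12^4 ≡ 144^2 = 20736 ≡ 40 (mod 199)
12^8 ≡ 40^2 = 1600 ≡ 8 (mod 199)
12^16 ≡ 8^2 = 64 ≡ 64 (mod 199)
12^32 ≡ 64^2 = 4096 ≡ 116 (mod 199)
12^64 ≡ 116^2 = 13456 ≡ 123 (mod 199)
99 = 64 + 32 + 2 + 1 in binary powers of 2.
So 12^99 ≡ 123 · 116 · 144 · 12 ≡ 198 (mod 199).
Since 12^d ≡ 198 (mod 199), base 12 does not prove 199 composite.

198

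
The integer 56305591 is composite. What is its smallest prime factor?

56305591 is odd.
Digit sum 34, not divisible by 3.
Ends in 1: not divisible by 5.
7: 56305591 = 7·8043655 + 6
11: 56305591 = 11·5118690 + 1
13: 56305591 = 13·4331199 + 4
17: 56305591 = 17·3312093 + 10
19: 56305591 = 19·2963452 + 3
23: 56305591 = 23·2448069 + 4
29: 56305591 = 29·1941572 + 3
31: 56305591 = 31·1816309 + 12
37: 56305591 = 37·1521772 + 27
41: 56305591 = 41·1373307 + 4
43: 56305591 = 43·1309432 + 15
47: 56305591 = 47·1197991 + 14
53: 56305591 = 53·1062369 + 34
59: 56305591 = 59·954332 + 3
61: 56305591 = 61·923042 + 29
67: 56305591 = 67·840381 + 64
71: 56305591 = 71·793036 + 35
73: 56305591 = 73·771309 + 34
79: 56305591 = 79·712729

79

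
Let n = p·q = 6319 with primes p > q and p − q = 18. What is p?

Since p = q + 18, we have 6319 = q(q + 18), so q² + 18q − 6319 = 0.
Discriminant: 18² + 4·6319 = 324 + 25276 = 25600; √25600 = 160.
q = (−18 + 160)/2 = 71, and p = q + 18 = 89.
Check: 71 · 89 = 6319.

89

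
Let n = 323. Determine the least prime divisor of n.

17

323 is odd.
Digit sum 8, not divisible by 3.
Ends in 3: not divisible by 5.
7: 323 = 7·46 + 1
11: 323 = 11·29 + 4
13: 323 = 13·24 + 11
17: 323 = 17·19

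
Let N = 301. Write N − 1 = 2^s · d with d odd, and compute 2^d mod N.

301 − 1 = 300 = 2^2 · 75, so d = 75.
2^1 ≡ 2 (mod 301)
2^2 ≡ 2^2 = 4 ≡ 4 (mod 301)
2^4 ≡ 4^2 = 16 ≡ 16 (mod 301)
2^8 ≡ 16^2 = 256 ≡ 256 (mod 301)
2^16 ≡ 256^2 = 65536 ≡ 219 (mod 301)
2^32 ≡ 219^2 = 47961 ≡ 102 (mod 301)
2^64 ≡ 102^2 = 10404 ≡ 170 (mod 301)
75 = 64 + 8 + 2 + 1 in binary powers of 2.
So 2^75 ≡ 170 · 256 · 4 · 2 ≡ 204 (mod 301).
Squaring chain: 204 → 78; never reaches −1, so base 2 is a Miller–Rabin witness that 301 is composite.

204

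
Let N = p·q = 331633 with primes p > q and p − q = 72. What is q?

541

Since p = q + 72, we have 331633 = q(q + 72), so q² + 72q − 331633 = 0.
Discriminant: 72² + 4·331633 = 5184 + 1326532 = 1331716; √1331716 = 1154.
q = (−72 + 1154)/2 = 541, and p = q + 72 = 613.
Check: 541 · 613 = 331633.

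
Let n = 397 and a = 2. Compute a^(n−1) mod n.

2^1 ≡ 2 (mod 397)
2^2 ≡ 2^2 = 4 ≡ 4 (mod 397)
2^4 ≡ 4^2 = 16 ≡ 16 (mod 397)
2^8 ≡ 16^2 = 256 ≡ 256 (mod 397)
2^16 ≡ 256^2 = 65536 ≡ 31 (mod 397)
2^32 ≡ 31^2 = 961 ≡ 167 (mod 397)
2^64 ≡ 167^2 = 27889 ≡ 99 (mod 397)
2^128 ≡ 99^2 = 9801 ≡ 273 (mod 397)
2^256 ≡ 273^2 = 74529 ≡ 290 (mod 397)
396 = 256 + 128 + 8 + 4 in binary powers of 2.
So 2^396 ≡ 290 · 273 · 256 · 16 ≡ 1 (mod 397).
Since the result is 1, base 2 gives no evidence that 397 is composite.

1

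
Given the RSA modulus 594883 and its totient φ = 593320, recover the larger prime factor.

φ(n) = (p−1)(q−1) = n − (p+q) + 1, so p + q = 594883 − 593320 + 1 = 1564.
p and q are the roots of t² − 1564t + 594883 = 0.
Discriminant: 1564² − 4·594883 = 2446096 − 2379532 = 66564; √66564 = 258.
q = (1564 − 258)/2 = 653, p = (1564 + 258)/2 = 911.
Check: 653 · 911 = 594883.

911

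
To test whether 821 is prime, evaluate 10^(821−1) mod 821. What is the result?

1

10^1 ≡ 10 (mod 821)
10^2 ≡ 10^2 = 100 ≡ 100 (mod 821)
10^4 ≡ 100^2 = 10000 ≡ 148 (mod 821)
10^8 ≡ 148^2 = 21904 ≡ 558 (mod 821)
10^16 ≡ 558^2 = 311364 ≡ 205 (mod 821)
10^32 ≡ 205^2 = 42025 ≡ 154 (mod 821)
10^64 ≡ 154^2 = 23716 ≡ 728 (mod 821)
10^128 ≡ 728^2 = 529984 ≡ 439 (mod 821)
10^256 ≡ 439^2 = 192721 ≡ 607 (mod 821)
10^512 ≡ 607^2 = 368449 ≡ 641 (mod 821)
820 = 512 + 256 + 32 + 16 + 4 in binary powers of 2.
So 10^820 ≡ 641 · 607 · 154 · 205 · 148 ≡ 1 (mod 821).
Since the result is 1, base 10 gives no evidence that 821 is composite.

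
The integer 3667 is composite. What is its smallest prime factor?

19

3667 is odd.
Digit sum 22, not divisible by 3.
Ends in 7: not divisible by 5.
7: 3667 = 7·523 + 6
11: 3667 = 11·333 + 4
13: 3667 = 13·282 + 1
17: 3667 = 17·215 + 12
19: 3667 = 19·193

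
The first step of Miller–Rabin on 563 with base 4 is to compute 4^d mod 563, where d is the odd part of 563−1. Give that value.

563 − 1 = 562 = 2^1 · 281, so d = 281.
4^1 ≡ 4 (mod 563)
4^2 ≡ 4^2 = 16 ≡ 16 (mod 563)
4^4 ≡ 16^2 = 256 ≡ 256 (mod 563)
4^8 ≡ 256^2 = 65536 ≡ 228 (mod 563)
4^16 ≡ 228^2 = 51984 ≡ 188 (mod 563)
4^32 ≡ 188^2 = 35344 ≡ 438 (mod 563)
4^64 ≡ 438^2 = 191844 ≡ 424 (mod 563)
4^128 ≡ 424^2 = 179776 ≡ 179 (mod 563)
4^256 ≡ 179^2 = 32041 ≡ 513 (mod 563)
281 = 256 + 16 + 8 + 1 in binary powers of 2.
So 4^281 ≡ 513 · 188 · 228 · 4 ≡ 1 (mod 563).
Since 4^d ≡ 1 (mod 563), base 4 does not prove 563 composite.

1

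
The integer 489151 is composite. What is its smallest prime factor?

489151 is odd.
Digit sum 28, not divisible by 3.
Ends in 1: not divisible by 5.
7: 489151 = 7·69878 + 5
11: 489151 = 11·44468 + 3
13: 489151 = 13·37627

13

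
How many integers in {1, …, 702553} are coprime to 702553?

670800

Factor: 702553 = 31 · 131 · 173.
φ(702553) = (31−1) · (131−1) · (173−1) = 30 · 130 · 172 = 670800.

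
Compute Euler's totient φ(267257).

247104

Factor: 267257 = 17 · 79 · 199.
φ(267257) = (17−1) · (79−1) · (199−1) = 16 · 78 · 198 = 247104.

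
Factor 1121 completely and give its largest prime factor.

1121 = 19 · 59
59 is prime.
So 1121 = 19 · 59; the largest prime factor is 59.

59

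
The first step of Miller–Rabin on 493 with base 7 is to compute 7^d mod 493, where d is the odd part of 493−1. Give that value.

371

493 − 1 = 492 = 2^2 · 123, so d = 123.
7^1 ≡ 7 (mod 493)
7^2 ≡ 7^2 = 49 ≡ 49 (mod 493)
7^4 ≡ 49^2 = 2401 ≡ 429 (mod 493)
7^8 ≡ 429^2 = 184041 ≡ 152 (mod 493)
7^16 ≡ 152^2 = 23104 ≡ 426 (mod 493)
7^32 ≡ 426^2 = 181476 ≡ 52 (mod 493)
7^64 ≡ 52^2 = 2704 ≡ 239 (mod 493)
123 = 64 + 32 + 16 + 8 + 2 + 1 in binary powers of 2.
So 7^123 ≡ 239 · 52 · 426 · 152 · 49 · 7 ≡ 371 (mod 493).
Squaring chain: 371 → 94; never reaches −1, so base 7 is a Miller–Rabin witness that 493 is composite.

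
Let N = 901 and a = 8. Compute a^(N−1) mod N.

8^1 ≡ 8 (mod 901)
8^2 ≡ 8^2 = 64 ≡ 64 (mod 901)
8^4 ≡ 64^2 = 4096 ≡ 492 (mod 901)
8^8 ≡ 492^2 = 242064 ≡ 596 (mod 901)
8^16 ≡ 596^2 = 355216 ≡ 222 (mod 901)
8^32 ≡ 222^2 = 49284 ≡ 630 (mod 901)
8^64 ≡ 630^2 = 396900 ≡ 460 (mod 901)
8^128 ≡ 460^2 = 211600 ≡ 766 (mod 901)
8^256 ≡ 766^2 = 586756 ≡ 205 (mod 901)
8^512 ≡ 205^2 = 42025 ≡ 579 (mod 901)
900 = 512 + 256 + 128 + 4 in binary powers of 2.
So 8^900 ≡ 579 · 205 · 766 · 492 ≡ 169 (mod 901).
Since 169 ≠ 1, base 8 is a Fermat witness: 901 is composite.

169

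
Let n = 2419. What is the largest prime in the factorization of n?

59

2419 = 41 · 59
59 is prime.
So 2419 = 41 · 59; the largest prime factor is 59.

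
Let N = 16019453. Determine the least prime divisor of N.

16019453 is odd.
Digit sum 29, not divisible by 3.
Ends in 3: not divisible by 5.
7: 16019453 = 7·2288493 + 2
11: 16019453 = 11·1456313 + 10
13: 16019453 = 13·1232265 + 8
17: 16019453 = 17·942320 + 13
19: 16019453 = 19·843129 + 2
23: 16019453 = 23·696497 + 22
29: 16019453 = 29·552394 + 27
31: 16019453 = 31·516756 + 17
37: 16019453 = 37·432958 + 7
41: 16019453 = 41·390718 + 15
43: 16019453 = 43·372545 + 18
47: 16019453 = 47·340839 + 20
53: 16019453 = 53·302253 + 44
59: 16019453 = 59·271516 + 9
61: 16019453 = 61·262613 + 60
67: 16019453 = 67·239096 + 21
71: 16019453 = 71·225626 + 7
73: 16019453 = 73·219444 + 41
79: 16019453 = 79·202777 + 70
83: 16019453 = 83·193005 + 38
89: 16019453 = 89·179993 + 76
97: 16019453 = 97·165149

97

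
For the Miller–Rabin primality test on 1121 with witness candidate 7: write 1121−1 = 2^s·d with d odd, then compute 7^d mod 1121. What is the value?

239

1121 − 1 = 1120 = 2^5 · 35, so d = 35.
7^1 ≡ 7 (mod 1121)
7^2 ≡ 7^2 = 49 ≡ 49 (mod 1121)
7^4 ≡ 49^2 = 2401 ≡ 159 (mod 1121)
7^8 ≡ 159^2 = 25281 ≡ 619 (mod 1121)
7^16 ≡ 619^2 = 383161 ≡ 900 (mod 1121)
7^32 ≡ 900^2 = 810000 ≡ 638 (mod 1121)
35 = 32 + 2 + 1 in binary powers of 2.
So 7^35 ≡ 638 · 49 · 7 ≡ 239 (mod 1121).
Squaring chain: 239 → 1071 → 258 → 425 → 144; never reaches −1, so base 7 is a Miller–Rabin witness that 1121 is composite.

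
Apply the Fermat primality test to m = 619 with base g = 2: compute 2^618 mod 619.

2^1 ≡ 2 (mod 619)
2^2 ≡ 2^2 = 4 ≡ 4 (mod 619)
2^4 ≡ 4^2 = 16 ≡ 16 (mod 619)
2^8 ≡ 16^2 = 256 ≡ 256 (mod 619)
2^16 ≡ 256^2 = 65536 ≡ 541 (mod 619)
2^32 ≡ 541^2 = 292681 ≡ 513 (mod 619)
2^64 ≡ 513^2 = 263169 ≡ 94 (mod 619)
2^128 ≡ 94^2 = 8836 ≡ 170 (mod 619)
2^256 ≡ 170^2 = 28900 ≡ 426 (mod 619)
2^512 ≡ 426^2 = 181476 ≡ 109 (mod 619)
618 = 512 + 64 + 32 + 8 + 2 in binary powers of 2.
So 2^618 ≡ 109 · 94 · 513 · 256 · 4 ≡ 1 (mod 619).
Since the result is 1, base 2 gives no evidence that 619 is composite.

1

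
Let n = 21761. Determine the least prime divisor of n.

47

21761 is odd.
Digit sum 17, not divisible by 3.
Ends in 1: not divisible by 5.
7: 21761 = 7·3108 + 5
11: 21761 = 11·1978 + 3
13: 21761 = 13·1673 + 12
17: 21761 = 17·1280 + 1
19: 21761 = 19·1145 + 6
23: 21761 = 23·946 + 3
29: 21761 = 29·750 + 11
31: 21761 = 31·701 + 30
37: 21761 = 37·588 + 5
41: 21761 = 41·530 + 31
43: 21761 = 43·506 + 3
47: 21761 = 47·463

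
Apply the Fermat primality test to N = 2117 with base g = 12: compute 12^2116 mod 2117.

12^1 ≡ 12 (mod 2117)
12^2 ≡ 12^2 = 144 ≡ 144 (mod 2117)
12^4 ≡ 144^2 = 20736 ≡ 1683 (mod 2117)
12^8 ≡ 1683^2 = 2832489 ≡ 2060 (mod 2117)
12^16 ≡ 2060^2 = 4243600 ≡ 1132 (mod 2117)
12^32 ≡ 1132^2 = 1281424 ≡ 639 (mod 2117)
12^64 ≡ 639^2 = 408321 ≡ 1857 (mod 2117)
12^128 ≡ 1857^2 = 3448449 ≡ 1973 (mod 2117)
12^256 ≡ 1973^2 = 3892729 ≡ 1683 (mod 2117)
12^512 ≡ 1683^2 = 2832489 ≡ 2060 (mod 2117)
12^1024 ≡ 2060^2 = 4243600 ≡ 1132 (mod 2117)
12^2048 ≡ 1132^2 = 1281424 ≡ 639 (mod 2117)
2116 = 2048 + 64 + 4 in binary powers of 2.
So 12^2116 ≡ 639 · 1857 · 1683 ≡ 1857 (mod 2117).
Since 1857 ≠ 1, base 12 is a Fermat witness: 2117 is composite.

1857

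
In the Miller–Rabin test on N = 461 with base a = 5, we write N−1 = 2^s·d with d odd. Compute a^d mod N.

461 − 1 = 460 = 2^2 · 115, so d = 115.
5^1 ≡ 5 (mod 461)
5^2 ≡ 5^2 = 25 ≡ 25 (mod 461)
5^4 ≡ 25^2 = 625 ≡ 164 (mod 461)
5^8 ≡ 164^2 = 26896 ≡ 158 (mod 461)
5^16 ≡ 158^2 = 24964 ≡ 70 (mod 461)
5^32 ≡ 70^2 = 4900 ≡ 290 (mod 461)
5^64 ≡ 290^2 = 84100 ≡ 198 (mod 461)
115 = 64 + 32 + 16 + 2 + 1 in binary powers of 2.
So 5^115 ≡ 198 · 290 · 70 · 25 · 5 ≡ 1 (mod 461).
Since 5^d ≡ 1 (mod 461), base 5 does not prove 461 composite.

1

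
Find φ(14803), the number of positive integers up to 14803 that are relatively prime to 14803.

14560

Factor: 14803 = 113 · 131.
φ(14803) = (113−1) · (131−1) = 112 · 130 = 14560.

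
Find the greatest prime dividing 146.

146 = 2 · 73
73 is prime.
So 146 = 2 · 73; the largest prime factor is 73.

73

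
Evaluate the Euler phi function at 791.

Factor: 791 = 7 · 113.
φ(791) = (7−1) · (113−1) = 6 · 112 = 672.

672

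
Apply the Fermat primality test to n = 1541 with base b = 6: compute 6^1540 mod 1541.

6^1 ≡ 6 (mod 1541)
6^2 ≡ 6^2 = 36 ≡ 36 (mod 1541)
6^4 ≡ 36^2 = 1296 ≡ 1296 (mod 1541)
6^8 ≡ 1296^2 = 1679616 ≡ 1467 (mod 1541)
6^16 ≡ 1467^2 = 2152089 ≡ 853 (mod 1541)
6^32 ≡ 853^2 = 727609 ≡ 257 (mod 1541)
6^64 ≡ 257^2 = 66049 ≡ 1327 (mod 1541)
6^128 ≡ 1327^2 = 1760929 ≡ 1107 (mod 1541)
6^256 ≡ 1107^2 = 1225449 ≡ 354 (mod 1541)
6^512 ≡ 354^2 = 125316 ≡ 495 (mod 1541)
6^1024 ≡ 495^2 = 245025 ≡ 6 (mod 1541)
1540 = 1024 + 512 + 4 in binary powers of 2.
So 6^1540 ≡ 6 · 495 · 1296 ≡ 1243 (mod 1541).
Since 1243 ≠ 1, base 6 is a Fermat witness: 1541 is composite.

1243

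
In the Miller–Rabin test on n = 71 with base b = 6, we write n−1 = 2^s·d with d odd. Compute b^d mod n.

1

71 − 1 = 70 = 2^1 · 35, so d = 35.
6^1 ≡ 6 (mod 71)
6^2 ≡ 6^2 = 36 ≡ 36 (mod 71)
6^4 ≡ 36^2 = 1296 ≡ 18 (mod 71)
6^8 ≡ 18^2 = 324 ≡ 40 (mod 71)
6^16 ≡ 40^2 = 1600 ≡ 38 (mod 71)
6^32 ≡ 38^2 = 1444 ≡ 24 (mod 71)
35 = 32 + 2 + 1 in binary powers of 2.
So 6^35 ≡ 24 · 36 · 6 ≡ 1 (mod 71).
Since 6^d ≡ 1 (mod 71), base 6 does not prove 71 composite.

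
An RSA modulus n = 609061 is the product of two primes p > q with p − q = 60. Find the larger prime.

811

Since p = q + 60, we have 609061 = q(q + 60), so q² + 60q − 609061 = 0.
Discriminant: 60² + 4·609061 = 3600 + 2436244 = 2439844; √2439844 = 1562.
q = (−60 + 1562)/2 = 751, and p = q + 60 = 811.
Check: 751 · 811 = 609061.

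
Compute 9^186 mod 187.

9^1 ≡ 9 (mod 187)
9^2 ≡ 9^2 = 81 ≡ 81 (mod 187)
9^4 ≡ 81^2 = 6561 ≡ 16 (mod 187)
9^8 ≡ 16^2 = 256 ≡ 69 (mod 187)
9^16 ≡ 69^2 = 4761 ≡ 86 (mod 187)
9^32 ≡ 86^2 = 7396 ≡ 103 (mod 187)
9^64 ≡ 103^2 = 10609 ≡ 137 (mod 187)
9^128 ≡ 137^2 = 18769 ≡ 69 (mod 187)
186 = 128 + 32 + 16 + 8 + 2 in binary powers of 2.
So 9^186 ≡ 69 · 103 · 86 · 69 · 81 ≡ 64 (mod 187).
Since 64 ≠ 1, base 9 is a Fermat witness: 187 is composite.

64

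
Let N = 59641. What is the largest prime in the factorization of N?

59641 = 19 · 3139
3139 = 43 · 73
73 is prime.
So 59641 = 19 · 43 · 73; the largest prime factor is 73.

73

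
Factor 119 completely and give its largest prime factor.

119 = 7 · 17
17 is prime.
So 119 = 7 · 17; the largest prime factor is 17.

17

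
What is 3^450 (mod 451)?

3^1 ≡ 3 (mod 451)
3^2 ≡ 3^2 = 9 ≡ 9 (mod 451)
3^4 ≡ 9^2 = 81 ≡ 81 (mod 451)
3^8 ≡ 81^2 = 6561 ≡ 247 (mod 451)
3^16 ≡ 247^2 = 61009 ≡ 124 (mod 451)
3^32 ≡ 124^2 = 15376 ≡ 42 (mod 451)
3^64 ≡ 42^2 = 1764 ≡ 411 (mod 451)
3^128 ≡ 411^2 = 168921 ≡ 247 (mod 451)
3^256 ≡ 247^2 = 61009 ≡ 124 (mod 451)
450 = 256 + 128 + 64 + 2 in binary powers of 2.
So 3^450 ≡ 124 · 247 · 411 · 9 ≡ 419 (mod 451).
Since 419 ≠ 1, base 3 is a Fermat witness: 451 is composite.

419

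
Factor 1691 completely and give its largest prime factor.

1691 = 19 · 89
89 is prime.
So 1691 = 19 · 89; the largest prime factor is 89.

89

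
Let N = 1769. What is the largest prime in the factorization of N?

1769 = 29 · 61
61 is prime.
So 1769 = 29 · 61; the largest prime factor is 61.

61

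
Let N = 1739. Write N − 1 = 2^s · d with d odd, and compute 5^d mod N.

609

1739 − 1 = 1738 = 2^1 · 869, so d = 869.
5^1 ≡ 5 (mod 1739)
5^2 ≡ 5^2 = 25 ≡ 25 (mod 1739)
5^4 ≡ 25^2 = 625 ≡ 625 (mod 1739)
5^8 ≡ 625^2 = 390625 ≡ 1089 (mod 1739)
5^16 ≡ 1089^2 = 1185921 ≡ 1662 (mod 1739)
5^32 ≡ 1662^2 = 2762244 ≡ 712 (mod 1739)
5^64 ≡ 712^2 = 506944 ≡ 895 (mod 1739)
5^128 ≡ 895^2 = 801025 ≡ 1085 (mod 1739)
5^256 ≡ 1085^2 = 1177225 ≡ 1661 (mod 1739)
5^512 ≡ 1661^2 = 2758921 ≡ 867 (mod 1739)
869 = 512 + 256 + 64 + 32 + 4 + 1 in binary powers of 2.
So 5^869 ≡ 867 · 1661 · 895 · 712 · 625 · 5 ≡ 609 (mod 1739).
Squaring chain: 609; never reaches −1, so base 5 is a Miller–Rabin witness that 1739 is composite.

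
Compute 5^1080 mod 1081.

968

5^1 ≡ 5 (mod 1081)
5^2 ≡ 5^2 = 25 ≡ 25 (mod 1081)
5^4 ≡ 25^2 = 625 ≡ 625 (mod 1081)
5^8 ≡ 625^2 = 390625 ≡ 384 (mod 1081)
5^16 ≡ 384^2 = 147456 ≡ 440 (mod 1081)
5^32 ≡ 440^2 = 193600 ≡ 101 (mod 1081)
5^64 ≡ 101^2 = 10201 ≡ 472 (mod 1081)
5^128 ≡ 472^2 = 222784 ≡ 98 (mod 1081)
5^256 ≡ 98^2 = 9604 ≡ 956 (mod 1081)
5^512 ≡ 956^2 = 913936 ≡ 491 (mod 1081)
5^1024 ≡ 491^2 = 241081 ≡ 18 (mod 1081)
1080 = 1024 + 32 + 16 + 8 in binary powers of 2.
So 5^1080 ≡ 18 · 101 · 440 · 384 ≡ 968 (mod 1081).
Since 968 ≠ 1, base 5 is a Fermat witness: 1081 is composite.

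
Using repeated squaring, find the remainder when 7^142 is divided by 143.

82

7^1 ≡ 7 (mod 143)
7^2 ≡ 7^2 = 49 ≡ 49 (mod 143)
7^4 ≡ 49^2 = 2401 ≡ 113 (mod 143)
7^8 ≡ 113^2 = 12769 ≡ 42 (mod 143)
7^16 ≡ 42^2 = 1764 ≡ 48 (mod 143)
7^32 ≡ 48^2 = 2304 ≡ 16 (mod 143)
7^64 ≡ 16^2 = 256 ≡ 113 (mod 143)
7^128 ≡ 113^2 = 12769 ≡ 42 (mod 143)
142 = 128 + 8 + 4 + 2 in binary powers of 2.
So 7^142 ≡ 42 · 42 · 113 · 49 ≡ 82 (mod 143).
Since 82 ≠ 1, base 7 is a Fermat witness: 143 is composite.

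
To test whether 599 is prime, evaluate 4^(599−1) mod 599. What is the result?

1

4^1 ≡ 4 (mod 599)
4^2 ≡ 4^2 = 16 ≡ 16 (mod 599)
4^4 ≡ 16^2 = 256 ≡ 256 (mod 599)
4^8 ≡ 256^2 = 65536 ≡ 245 (mod 599)
4^16 ≡ 245^2 = 60025 ≡ 125 (mod 599)
4^32 ≡ 125^2 = 15625 ≡ 51 (mod 599)
4^64 ≡ 51^2 = 2601 ≡ 205 (mod 599)
4^128 ≡ 205^2 = 42025 ≡ 95 (mod 599)
4^256 ≡ 95^2 = 9025 ≡ 40 (mod 599)
4^512 ≡ 40^2 = 1600 ≡ 402 (mod 599)
598 = 512 + 64 + 16 + 4 + 2 in binary powers of 2.
So 4^598 ≡ 402 · 205 · 125 · 256 · 16 ≡ 1 (mod 599).
Since the result is 1, base 4 gives no evidence that 599 is composite.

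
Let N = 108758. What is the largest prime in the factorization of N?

89

108758 = 2 · 54379
54379 = 13 · 4183
4183 = 47 · 89
89 is prime.
So 108758 = 2 · 13 · 47 · 89; the largest prime factor is 89.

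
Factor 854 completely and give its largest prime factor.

61

854 = 2 · 427
427 = 7 · 61
61 is prime.
So 854 = 2 · 7 · 61; the largest prime factor is 61.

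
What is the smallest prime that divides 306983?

19

306983 is odd.
Digit sum 29, not divisible by 3.
Ends in 3: not divisible by 5.
7: 306983 = 7·43854 + 5
11: 306983 = 11·27907 + 6
13: 306983 = 13·23614 + 1
17: 306983 = 17·18057 + 14
19: 306983 = 19·16157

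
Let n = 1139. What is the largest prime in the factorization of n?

1139 = 17 · 67
67 is prime.
So 1139 = 17 · 67; the largest prime factor is 67.

67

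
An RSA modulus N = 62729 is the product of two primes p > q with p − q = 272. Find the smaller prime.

Since p = q + 272, we have 62729 = q(q + 272), so q² + 272q − 62729 = 0.
Discriminant: 272² + 4·62729 = 73984 + 250916 = 324900; √324900 = 570.
q = (−272 + 570)/2 = 149, and p = q + 272 = 421.
Check: 149 · 421 = 62729.

149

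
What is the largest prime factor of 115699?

115699 = 37 · 3127
3127 = 53 · 59
59 is prime.
So 115699 = 37 · 53 · 59; the largest prime factor is 59.

59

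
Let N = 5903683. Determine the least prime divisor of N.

5903683 is odd.
Digit sum 34, not divisible by 3.
Ends in 3: not divisible by 5.
7: 5903683 = 7·843383 + 2
11: 5903683 = 11·536698 + 5
13: 5903683 = 13·454129 + 6
17: 5903683 = 17·347275 + 8
19: 5903683 = 19·310720 + 3
23: 5903683 = 23·256681 + 20
29: 5903683 = 29·203575 + 8
31: 5903683 = 31·190441 + 12
37: 5903683 = 37·159559

37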